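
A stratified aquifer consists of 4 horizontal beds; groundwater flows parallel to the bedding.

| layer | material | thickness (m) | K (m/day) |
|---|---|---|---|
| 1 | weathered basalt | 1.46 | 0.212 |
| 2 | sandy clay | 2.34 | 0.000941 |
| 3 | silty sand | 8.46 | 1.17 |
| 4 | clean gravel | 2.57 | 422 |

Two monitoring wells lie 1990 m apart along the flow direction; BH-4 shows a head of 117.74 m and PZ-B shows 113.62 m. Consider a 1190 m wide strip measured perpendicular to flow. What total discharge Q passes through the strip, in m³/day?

Flow is parallel to layering, so each bed carries its own Darcy discharge and the transmissivities add.
Σ(K_i·b_i) = 0.212×1.46 + 0.000941×2.34 + 1.17×8.46 + 422×2.57 = 1095 m²/day.
Hydraulic gradient i = (117.74 − 113.62) / 1990 = 4.12 / 1990 = 0.002070.
Q = Σ(K_i·b_i) · W · i = 1095 × 1190 × 0.002070 = 2697 m³/day.

2700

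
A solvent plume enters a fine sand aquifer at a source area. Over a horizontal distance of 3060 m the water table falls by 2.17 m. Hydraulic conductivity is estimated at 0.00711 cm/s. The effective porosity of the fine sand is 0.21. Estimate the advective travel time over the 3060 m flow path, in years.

404

Convert K: 0.00711 cm/s × 864 = 6.143 m/day.
Hydraulic gradient i = Δh / L = 2.17 / 3060 = 0.0007092.
Darcy flux q = K · i = 6.143 × 0.0007092 = 0.004356 m/day.
Seepage velocity v = q / n_e = 0.004356 / 0.21 = 0.02074 m/day.
Travel time t = L / v = 3060 / 0.02074 = 1.475e+05 days = 403.9 years.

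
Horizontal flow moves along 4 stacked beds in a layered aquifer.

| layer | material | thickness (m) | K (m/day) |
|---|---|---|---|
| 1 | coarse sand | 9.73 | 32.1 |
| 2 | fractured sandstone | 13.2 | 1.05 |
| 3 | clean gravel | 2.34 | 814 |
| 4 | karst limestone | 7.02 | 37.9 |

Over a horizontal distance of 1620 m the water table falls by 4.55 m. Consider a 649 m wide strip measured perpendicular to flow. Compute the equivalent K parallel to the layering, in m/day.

Flow is parallel to layering, so each bed carries its own Darcy discharge and the transmissivities add.
Σ(K_i·b_i) = 32.1×9.73 + 1.05×13.2 + 814×2.34 + 37.9×7.02 = 2497 m²/day.
Total thickness b = 32.29 m, so K_eq = Σ(K_i·b_i)/b = 77.33 m/day.

77.3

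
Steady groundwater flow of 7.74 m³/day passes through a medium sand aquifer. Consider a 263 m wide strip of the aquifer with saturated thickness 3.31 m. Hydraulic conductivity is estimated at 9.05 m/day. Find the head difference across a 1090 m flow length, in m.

Cross-sectional area A = 263 × 3.31 = 870.5 m².
From Q = K·A·i, i = Q / (K·A) = 7.74 / (9.050 × 870.5) = 0.0009824.
Head loss Δh = i · L = 0.0009824 × 1090 = 1.071 m.

1.07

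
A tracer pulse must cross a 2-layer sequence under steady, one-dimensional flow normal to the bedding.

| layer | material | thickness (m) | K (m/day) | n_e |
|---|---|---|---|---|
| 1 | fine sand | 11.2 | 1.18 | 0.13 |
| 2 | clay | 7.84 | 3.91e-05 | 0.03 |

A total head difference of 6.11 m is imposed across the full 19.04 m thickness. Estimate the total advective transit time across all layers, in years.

With flow normal to the layers, continuity requires the same specific discharge q through every layer.
Σ(b_i/K_i) = 11.2/1.18 + 7.84/3.91e-05 = 2.005e+05 d.
q = Δh / Σ(b_i/K_i) = 6.11 / 2.005e+05 = 3.047e-05 m/day.
In each layer the seepage velocity is v_i = q/n_i, so the layer transit time is t_i = b_i·n_i / q:
  layer 1 (fine sand): t_1 = 11.2 × 0.13 / 3.047e-05 = 47784 d
  layer 2 (clay): t_2 = 7.84 × 0.03 / 3.047e-05 = 7719 d
Total t = Σ t_i = 55503 days = 152.0 years.

152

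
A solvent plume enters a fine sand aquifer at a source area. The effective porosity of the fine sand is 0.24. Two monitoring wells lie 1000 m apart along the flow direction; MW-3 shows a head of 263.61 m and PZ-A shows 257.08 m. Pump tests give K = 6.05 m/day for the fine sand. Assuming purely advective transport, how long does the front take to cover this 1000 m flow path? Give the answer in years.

Hydraulic gradient i = (263.61 − 257.08) / 1000 = 6.53 / 1000 = 0.006530.
Darcy flux q = K · i = 6.050 × 0.006530 = 0.03951 m/day.
Seepage velocity v = q / n_e = 0.03951 / 0.24 = 0.1646 m/day.
Travel time t = L / v = 1000 / 0.1646 = 6075 days = 16.63 years.

16.6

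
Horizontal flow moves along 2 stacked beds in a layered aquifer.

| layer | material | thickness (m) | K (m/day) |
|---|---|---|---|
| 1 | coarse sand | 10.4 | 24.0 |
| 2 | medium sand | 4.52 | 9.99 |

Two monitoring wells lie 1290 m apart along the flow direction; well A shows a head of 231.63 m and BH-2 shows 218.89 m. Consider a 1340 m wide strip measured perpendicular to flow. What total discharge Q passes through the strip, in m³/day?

Flow is parallel to layering, so each bed carries its own Darcy discharge and the transmissivities add.
Σ(K_i·b_i) = 24.0×10.4 + 9.99×4.52 = 294.8 m²/day.
Hydraulic gradient i = (231.63 − 218.89) / 1290 = 12.74 / 1290 = 0.009876.
Q = Σ(K_i·b_i) · W · i = 294.8 × 1340 × 0.009876 = 3901 m³/day.

3900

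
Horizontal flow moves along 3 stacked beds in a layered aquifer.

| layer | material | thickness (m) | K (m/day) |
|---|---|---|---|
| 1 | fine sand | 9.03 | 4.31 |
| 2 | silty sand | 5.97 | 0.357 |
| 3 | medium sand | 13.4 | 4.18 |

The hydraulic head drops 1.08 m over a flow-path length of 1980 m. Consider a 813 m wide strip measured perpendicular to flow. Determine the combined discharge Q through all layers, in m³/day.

43.0

Flow is parallel to layering, so each bed carries its own Darcy discharge and the transmissivities add.
Σ(K_i·b_i) = 4.31×9.03 + 0.357×5.97 + 4.18×13.4 = 97.06 m²/day.
Hydraulic gradient i = Δh / L = 1.08 / 1980 = 0.0005455.
Q = Σ(K_i·b_i) · W · i = 97.06 × 813 × 0.0005455 = 43.04 m³/day.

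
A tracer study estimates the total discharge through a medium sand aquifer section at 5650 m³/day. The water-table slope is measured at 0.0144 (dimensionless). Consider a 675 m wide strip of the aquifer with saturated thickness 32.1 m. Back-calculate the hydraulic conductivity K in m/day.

18.1

Cross-sectional area A = 675 × 32.1 = 21668 m².
Hydraulic gradient i = 0.0144.
From Q = K·A·i, K = Q / (A·i) = 5650 / (21668 × 0.01440) = 18.11 m/day.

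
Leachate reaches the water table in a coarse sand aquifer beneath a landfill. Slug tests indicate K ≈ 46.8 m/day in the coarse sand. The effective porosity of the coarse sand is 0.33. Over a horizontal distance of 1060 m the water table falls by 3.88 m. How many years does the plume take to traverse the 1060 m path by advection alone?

5.59

Hydraulic gradient i = Δh / L = 3.88 / 1060 = 0.003660.
Darcy flux q = K · i = 46.80 × 0.003660 = 0.1713 m/day.
Seepage velocity v = q / n_e = 0.1713 / 0.33 = 0.5191 m/day.
Travel time t = L / v = 1060 / 0.5191 = 2042 days = 5.591 years.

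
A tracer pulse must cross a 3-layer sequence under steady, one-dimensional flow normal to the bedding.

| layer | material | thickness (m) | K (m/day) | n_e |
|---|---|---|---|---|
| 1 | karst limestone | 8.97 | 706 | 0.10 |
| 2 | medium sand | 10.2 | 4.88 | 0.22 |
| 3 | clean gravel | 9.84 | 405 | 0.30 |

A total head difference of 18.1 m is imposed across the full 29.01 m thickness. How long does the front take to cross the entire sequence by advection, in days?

With flow normal to the layers, continuity requires the same specific discharge q through every layer.
Σ(b_i/K_i) = 8.97/706 + 10.2/4.88 + 9.84/405 = 2.127 d.
q = Δh / Σ(b_i/K_i) = 18.1 / 2.127 = 8.509 m/day.
In each layer the seepage velocity is v_i = q/n_i, so the layer transit time is t_i = b_i·n_i / q:
  layer 1 (karst limestone): t_1 = 8.97 × 0.10 / 8.509 = 0.1054 d
  layer 2 (medium sand): t_2 = 10.2 × 0.22 / 8.509 = 0.2637 d
  layer 3 (clean gravel): t_3 = 9.84 × 0.30 / 8.509 = 0.3469 d
Total t = Σ t_i = 0.7161 days.

0.716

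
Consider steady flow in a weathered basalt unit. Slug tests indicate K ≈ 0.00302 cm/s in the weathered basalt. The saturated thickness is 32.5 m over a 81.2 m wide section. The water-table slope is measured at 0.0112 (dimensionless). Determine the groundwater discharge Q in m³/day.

77.1

Convert K: 0.00302 cm/s × 864 = 2.609 m/day.
Cross-sectional area A = 81.2 × 32.5 = 2639 m².
Hydraulic gradient i = 0.0112.
Darcy's law: Q = K · A · i = 2.609 × 2639 × 0.01120 = 77.12 m³/day.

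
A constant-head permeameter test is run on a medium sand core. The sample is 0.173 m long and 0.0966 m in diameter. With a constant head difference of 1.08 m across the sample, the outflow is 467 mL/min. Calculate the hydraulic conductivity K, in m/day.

14.7

Cross-sectional area A = π·(d/2)² = π × (0.0966/2)² = 0.007329 m².
Convert discharge: 467 mL/min = 7.783e-06 m³/s.
Darcy's law rearranged: K = Q·L / (A·Δh) = 7.783e-06 × 0.173 / (0.007329 × 1.08) = 0.0001701 m/s = 14.70 m/day.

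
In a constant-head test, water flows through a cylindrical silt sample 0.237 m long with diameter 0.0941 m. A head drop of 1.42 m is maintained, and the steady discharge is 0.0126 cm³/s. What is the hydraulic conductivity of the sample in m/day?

0.0261

Cross-sectional area A = π·(d/2)² = π × (0.0941/2)² = 0.006955 m².
Convert discharge: 0.0126 cm³/s = 1.260e-08 m³/s.
Darcy's law rearranged: K = Q·L / (A·Δh) = 1.260e-08 × 0.237 / (0.006955 × 1.42) = 3.024e-07 m/s = 0.02613 m/day.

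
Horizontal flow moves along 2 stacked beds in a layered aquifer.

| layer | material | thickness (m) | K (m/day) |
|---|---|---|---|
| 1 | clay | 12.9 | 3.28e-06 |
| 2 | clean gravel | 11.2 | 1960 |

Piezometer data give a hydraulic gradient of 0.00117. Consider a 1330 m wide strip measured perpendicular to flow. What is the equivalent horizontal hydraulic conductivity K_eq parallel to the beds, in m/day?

911

Flow is parallel to layering, so each bed carries its own Darcy discharge and the transmissivities add.
Σ(K_i·b_i) = 3.28e-06×12.9 + 1960×11.2 = 21952 m²/day.
Total thickness b = 24.10 m, so K_eq = Σ(K_i·b_i)/b = 910.9 m/day.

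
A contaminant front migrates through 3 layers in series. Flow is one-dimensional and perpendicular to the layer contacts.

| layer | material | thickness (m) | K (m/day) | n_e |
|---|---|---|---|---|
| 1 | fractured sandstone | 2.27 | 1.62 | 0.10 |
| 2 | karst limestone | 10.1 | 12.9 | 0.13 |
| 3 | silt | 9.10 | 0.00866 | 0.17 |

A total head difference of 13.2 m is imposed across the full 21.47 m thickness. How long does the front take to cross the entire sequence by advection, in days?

246

With flow normal to the layers, continuity requires the same specific discharge q through every layer.
Σ(b_i/K_i) = 2.27/1.62 + 10.1/12.9 + 9.10/0.00866 = 1053 d.
q = Δh / Σ(b_i/K_i) = 13.2 / 1053 = 0.01254 m/day.
In each layer the seepage velocity is v_i = q/n_i, so the layer transit time is t_i = b_i·n_i / q:
  layer 1 (fractured sandstone): t_1 = 2.27 × 0.10 / 0.01254 = 18.11 d
  layer 2 (karst limestone): t_2 = 10.1 × 0.13 / 0.01254 = 104.7 d
  layer 3 (silt): t_3 = 9.10 × 0.17 / 0.01254 = 123.4 d
Total t = Σ t_i = 246.3 days.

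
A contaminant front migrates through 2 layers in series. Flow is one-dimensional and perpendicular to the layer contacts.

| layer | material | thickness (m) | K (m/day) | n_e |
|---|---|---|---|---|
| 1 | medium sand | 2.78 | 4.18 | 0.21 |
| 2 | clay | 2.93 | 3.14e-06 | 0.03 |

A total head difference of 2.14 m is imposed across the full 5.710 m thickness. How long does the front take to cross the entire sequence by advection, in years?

802

With flow normal to the layers, continuity requires the same specific discharge q through every layer.
Σ(b_i/K_i) = 2.78/4.18 + 2.93/3.14e-06 = 9.331e+05 d.
q = Δh / Σ(b_i/K_i) = 2.14 / 9.331e+05 = 2.293e-06 m/day.
In each layer the seepage velocity is v_i = q/n_i, so the layer transit time is t_i = b_i·n_i / q:
  layer 1 (medium sand): t_1 = 2.78 × 0.21 / 2.293e-06 = 2.546e+05 d
  layer 2 (clay): t_2 = 2.93 × 0.03 / 2.293e-06 = 38328 d
Total t = Σ t_i = 2.929e+05 days = 801.9 years.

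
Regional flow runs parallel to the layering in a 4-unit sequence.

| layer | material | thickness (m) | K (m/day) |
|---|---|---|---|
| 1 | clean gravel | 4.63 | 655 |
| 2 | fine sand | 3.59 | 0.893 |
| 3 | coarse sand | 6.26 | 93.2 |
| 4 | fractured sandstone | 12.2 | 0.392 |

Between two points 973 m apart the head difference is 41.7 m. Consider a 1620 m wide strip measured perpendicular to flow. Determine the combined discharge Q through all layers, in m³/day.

Flow is parallel to layering, so each bed carries its own Darcy discharge and the transmissivities add.
Σ(K_i·b_i) = 655×4.63 + 0.893×3.59 + 93.2×6.26 + 0.392×12.2 = 3624 m²/day.
Hydraulic gradient i = Δh / L = 41.7 / 973 = 0.04286.
Q = Σ(K_i·b_i) · W · i = 3624 × 1620 × 0.04286 = 2.516e+05 m³/day.

252000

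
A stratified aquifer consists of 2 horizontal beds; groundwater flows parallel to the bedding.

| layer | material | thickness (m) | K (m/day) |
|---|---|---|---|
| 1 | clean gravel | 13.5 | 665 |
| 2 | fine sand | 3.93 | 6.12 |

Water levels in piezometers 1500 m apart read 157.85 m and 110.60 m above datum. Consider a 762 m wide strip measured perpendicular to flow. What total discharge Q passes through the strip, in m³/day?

Flow is parallel to layering, so each bed carries its own Darcy discharge and the transmissivities add.
Σ(K_i·b_i) = 665×13.5 + 6.12×3.93 = 9002 m²/day.
Hydraulic gradient i = (157.85 − 110.60) / 1500 = 47.25 / 1500 = 0.03150.
Q = Σ(K_i·b_i) · W · i = 9002 × 762 × 0.03150 = 2.161e+05 m³/day.

216000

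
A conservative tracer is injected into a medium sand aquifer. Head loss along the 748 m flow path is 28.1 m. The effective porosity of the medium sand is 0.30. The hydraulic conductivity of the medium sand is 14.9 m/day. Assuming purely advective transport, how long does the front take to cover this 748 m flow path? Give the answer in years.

Hydraulic gradient i = Δh / L = 28.1 / 748 = 0.03757.
Darcy flux q = K · i = 14.90 × 0.03757 = 0.5597 m/day.
Seepage velocity v = q / n_e = 0.5597 / 0.30 = 1.866 m/day.
Travel time t = L / v = 748 / 1.866 = 400.9 days = 1.098 years.

1.10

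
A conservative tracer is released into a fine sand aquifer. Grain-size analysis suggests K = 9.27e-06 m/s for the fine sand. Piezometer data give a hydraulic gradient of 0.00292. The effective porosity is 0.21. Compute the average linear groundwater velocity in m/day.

Convert K: 9.27e-06 m/s × 86400 = 0.8009 m/day.
Hydraulic gradient i = 0.00292.
Darcy flux q = K · i = 0.8009 × 0.002920 = 0.002339 m/day.
Seepage velocity v = q / n_e = 0.002339 / 0.21 = 0.01114 m/day.

0.0111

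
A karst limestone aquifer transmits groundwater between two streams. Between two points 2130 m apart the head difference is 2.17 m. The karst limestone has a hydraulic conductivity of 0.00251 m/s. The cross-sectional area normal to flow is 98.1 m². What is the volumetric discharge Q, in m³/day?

21.7

Convert K: 0.00251 m/s × 86400 = 216.9 m/day.
Hydraulic gradient i = Δh / L = 2.17 / 2130 = 0.001019.
Darcy's law: Q = K · A · i = 216.9 × 98.10 × 0.001019 = 21.67 m³/day.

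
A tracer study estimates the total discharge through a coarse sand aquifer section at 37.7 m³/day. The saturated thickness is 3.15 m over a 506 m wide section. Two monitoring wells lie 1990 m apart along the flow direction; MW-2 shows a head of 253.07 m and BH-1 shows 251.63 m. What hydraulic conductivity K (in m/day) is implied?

32.7

Cross-sectional area A = 506 × 3.15 = 1594 m².
Hydraulic gradient i = (253.07 − 251.63) / 1990 = 1.44 / 1990 = 0.0007236.
From Q = K·A·i, K = Q / (A·i) = 37.7 / (1594 × 0.0007236) = 32.69 m/day.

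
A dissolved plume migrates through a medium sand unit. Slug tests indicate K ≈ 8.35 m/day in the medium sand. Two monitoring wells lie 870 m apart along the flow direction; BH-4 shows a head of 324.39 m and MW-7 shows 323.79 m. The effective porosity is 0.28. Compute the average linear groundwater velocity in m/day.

Hydraulic gradient i = (324.39 − 323.79) / 870 = 0.6 / 870 = 0.0006897.
Darcy flux q = K · i = 8.350 × 0.0006897 = 0.005759 m/day.
Seepage velocity v = q / n_e = 0.005759 / 0.28 = 0.02057 m/day.

0.0206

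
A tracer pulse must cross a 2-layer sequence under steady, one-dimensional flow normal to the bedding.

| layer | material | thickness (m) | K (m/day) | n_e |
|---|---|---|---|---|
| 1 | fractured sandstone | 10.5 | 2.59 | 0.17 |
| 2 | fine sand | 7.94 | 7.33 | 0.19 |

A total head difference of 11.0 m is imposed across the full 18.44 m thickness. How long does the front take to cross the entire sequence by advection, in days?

1.54

With flow normal to the layers, continuity requires the same specific discharge q through every layer.
Σ(b_i/K_i) = 10.5/2.59 + 7.94/7.33 = 5.137 d.
q = Δh / Σ(b_i/K_i) = 11.0 / 5.137 = 2.141 m/day.
In each layer the seepage velocity is v_i = q/n_i, so the layer transit time is t_i = b_i·n_i / q:
  layer 1 (fractured sandstone): t_1 = 10.5 × 0.17 / 2.141 = 0.8336 d
  layer 2 (fine sand): t_2 = 7.94 × 0.19 / 2.141 = 0.7046 d
Total t = Σ t_i = 1.538 days.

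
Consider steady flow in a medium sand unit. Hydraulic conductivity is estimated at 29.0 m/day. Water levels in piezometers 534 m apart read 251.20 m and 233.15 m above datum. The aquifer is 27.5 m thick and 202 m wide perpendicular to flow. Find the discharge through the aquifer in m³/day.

5450

Cross-sectional area A = 202 × 27.5 = 5555 m².
Hydraulic gradient i = (251.20 − 233.15) / 534 = 18.05 / 534 = 0.03380.
Darcy's law: Q = K · A · i = 29.00 × 5555 × 0.03380 = 5445 m³/day.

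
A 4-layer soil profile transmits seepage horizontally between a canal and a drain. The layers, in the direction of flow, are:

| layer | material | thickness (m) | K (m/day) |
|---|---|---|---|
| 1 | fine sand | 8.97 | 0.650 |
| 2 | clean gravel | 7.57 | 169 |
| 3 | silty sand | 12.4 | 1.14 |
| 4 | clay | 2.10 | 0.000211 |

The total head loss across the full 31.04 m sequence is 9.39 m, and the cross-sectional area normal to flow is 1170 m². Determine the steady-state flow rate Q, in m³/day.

1.10

Flow is perpendicular to layering, so the layers act in series and the equivalent K is the thickness-weighted harmonic mean.
Total thickness L = 8.97 + 7.57 + 12.4 + 2.10 = 31.04 m.
Σ(b_i/K_i) = 8.97/0.650 + 7.57/169 + 12.4/1.14 + 2.10/0.000211 = 9977 d.
K_eq = L / Σ(b_i/K_i) = 31.04 / 9977 = 0.003111 m/day.
Q = K_eq · A · (Δh/L) = 0.003111 × 1170 × (9.39/31.04) = 1.101 m³/day.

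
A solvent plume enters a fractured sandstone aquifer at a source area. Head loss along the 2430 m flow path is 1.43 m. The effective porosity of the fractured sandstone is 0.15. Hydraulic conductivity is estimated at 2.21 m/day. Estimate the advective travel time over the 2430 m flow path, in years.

767

Hydraulic gradient i = Δh / L = 1.43 / 2430 = 0.0005885.
Darcy flux q = K · i = 2.210 × 0.0005885 = 0.001301 m/day.
Seepage velocity v = q / n_e = 0.001301 / 0.15 = 0.008670 m/day.
Travel time t = L / v = 2430 / 0.008670 = 2.803e+05 days = 767.3 years.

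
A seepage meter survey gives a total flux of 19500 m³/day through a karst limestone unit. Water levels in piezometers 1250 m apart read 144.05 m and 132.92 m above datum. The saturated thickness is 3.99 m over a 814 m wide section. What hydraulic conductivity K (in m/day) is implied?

674

Cross-sectional area A = 814 × 3.99 = 3248 m².
Hydraulic gradient i = (144.05 − 132.92) / 1250 = 11.13 / 1250 = 0.008904.
From Q = K·A·i, K = Q / (A·i) = 19500 / (3248 × 0.008904) = 674.3 m/day.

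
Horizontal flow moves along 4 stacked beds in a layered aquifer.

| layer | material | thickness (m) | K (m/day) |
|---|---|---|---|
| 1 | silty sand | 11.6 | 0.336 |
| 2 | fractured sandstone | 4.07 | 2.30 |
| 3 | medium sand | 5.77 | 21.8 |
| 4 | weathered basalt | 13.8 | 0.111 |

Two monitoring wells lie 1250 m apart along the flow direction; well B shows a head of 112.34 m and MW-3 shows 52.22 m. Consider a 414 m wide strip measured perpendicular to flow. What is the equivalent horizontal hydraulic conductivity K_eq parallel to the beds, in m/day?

3.99

Flow is parallel to layering, so each bed carries its own Darcy discharge and the transmissivities add.
Σ(K_i·b_i) = 0.336×11.6 + 2.30×4.07 + 21.8×5.77 + 0.111×13.8 = 140.6 m²/day.
Total thickness b = 35.24 m, so K_eq = Σ(K_i·b_i)/b = 3.989 m/day.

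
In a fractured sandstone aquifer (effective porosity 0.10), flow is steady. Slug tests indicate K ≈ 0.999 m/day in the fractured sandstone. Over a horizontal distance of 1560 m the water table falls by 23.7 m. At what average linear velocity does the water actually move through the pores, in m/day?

0.152

Hydraulic gradient i = Δh / L = 23.7 / 1560 = 0.01519.
Darcy flux q = K · i = 0.9990 × 0.01519 = 0.01518 m/day.
Seepage velocity v = q / n_e = 0.01518 / 0.10 = 0.1518 m/day.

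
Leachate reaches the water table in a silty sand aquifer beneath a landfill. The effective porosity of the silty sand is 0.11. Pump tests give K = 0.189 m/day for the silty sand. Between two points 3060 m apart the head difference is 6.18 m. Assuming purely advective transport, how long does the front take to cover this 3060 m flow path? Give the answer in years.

2410

Hydraulic gradient i = Δh / L = 6.18 / 3060 = 0.002020.
Darcy flux q = K · i = 0.1890 × 0.002020 = 0.0003817 m/day.
Seepage velocity v = q / n_e = 0.0003817 / 0.11 = 0.003470 m/day.
Travel time t = L / v = 3060 / 0.003470 = 8.818e+05 days = 2414 years.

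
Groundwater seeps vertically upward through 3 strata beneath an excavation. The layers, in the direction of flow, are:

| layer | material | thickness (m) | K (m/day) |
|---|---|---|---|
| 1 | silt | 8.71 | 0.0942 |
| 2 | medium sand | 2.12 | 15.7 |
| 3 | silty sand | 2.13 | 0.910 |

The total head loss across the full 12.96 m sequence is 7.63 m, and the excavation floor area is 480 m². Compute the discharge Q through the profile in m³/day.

38.6

Flow is perpendicular to layering, so the layers act in series and the equivalent K is the thickness-weighted harmonic mean.
Total thickness L = 8.71 + 2.12 + 2.13 = 12.96 m.
Σ(b_i/K_i) = 8.71/0.0942 + 2.12/15.7 + 2.13/0.910 = 94.94 d.
K_eq = L / Σ(b_i/K_i) = 12.96 / 94.94 = 0.1365 m/day.
Q = K_eq · A · (Δh/L) = 0.1365 × 480 × (7.63/12.96) = 38.58 m³/day.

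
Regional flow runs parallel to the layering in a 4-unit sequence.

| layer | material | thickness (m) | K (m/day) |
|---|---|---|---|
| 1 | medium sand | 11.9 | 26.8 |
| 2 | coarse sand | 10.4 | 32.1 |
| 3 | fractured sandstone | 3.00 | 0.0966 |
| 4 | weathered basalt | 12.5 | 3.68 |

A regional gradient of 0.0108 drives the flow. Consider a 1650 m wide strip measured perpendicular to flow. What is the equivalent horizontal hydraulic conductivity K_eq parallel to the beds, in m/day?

18.5

Flow is parallel to layering, so each bed carries its own Darcy discharge and the transmissivities add.
Σ(K_i·b_i) = 26.8×11.9 + 32.1×10.4 + 0.0966×3.00 + 3.68×12.5 = 699.0 m²/day.
Total thickness b = 37.80 m, so K_eq = Σ(K_i·b_i)/b = 18.49 m/day.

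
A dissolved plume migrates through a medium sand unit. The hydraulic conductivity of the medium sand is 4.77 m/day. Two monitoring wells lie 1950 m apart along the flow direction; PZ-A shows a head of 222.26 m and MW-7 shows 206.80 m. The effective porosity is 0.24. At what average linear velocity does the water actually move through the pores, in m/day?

0.158

Hydraulic gradient i = (222.26 − 206.80) / 1950 = 15.46 / 1950 = 0.007928.
Darcy flux q = K · i = 4.770 × 0.007928 = 0.03782 m/day.
Seepage velocity v = q / n_e = 0.03782 / 0.24 = 0.1576 m/day.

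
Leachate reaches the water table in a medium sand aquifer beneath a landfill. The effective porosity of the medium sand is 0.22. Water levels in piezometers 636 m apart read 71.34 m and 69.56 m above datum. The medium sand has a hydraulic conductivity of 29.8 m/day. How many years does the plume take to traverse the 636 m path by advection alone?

4.59

Hydraulic gradient i = (71.34 − 69.56) / 636 = 1.78 / 636 = 0.002799.
Darcy flux q = K · i = 29.80 × 0.002799 = 0.08340 m/day.
Seepage velocity v = q / n_e = 0.08340 / 0.22 = 0.3791 m/day.
Travel time t = L / v = 636 / 0.3791 = 1678 days = 4.593 years.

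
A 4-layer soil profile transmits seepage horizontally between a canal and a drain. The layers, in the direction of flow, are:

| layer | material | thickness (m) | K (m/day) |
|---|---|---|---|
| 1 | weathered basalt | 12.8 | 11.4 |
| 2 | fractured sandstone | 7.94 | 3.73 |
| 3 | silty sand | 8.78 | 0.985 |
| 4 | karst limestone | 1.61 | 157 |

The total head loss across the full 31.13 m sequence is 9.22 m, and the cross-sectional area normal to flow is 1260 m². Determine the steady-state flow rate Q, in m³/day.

Flow is perpendicular to layering, so the layers act in series and the equivalent K is the thickness-weighted harmonic mean.
Total thickness L = 12.8 + 7.94 + 8.78 + 1.61 = 31.13 m.
Σ(b_i/K_i) = 12.8/11.4 + 7.94/3.73 + 8.78/0.985 + 1.61/157 = 12.18 d.
K_eq = L / Σ(b_i/K_i) = 31.13 / 12.18 = 2.557 m/day.
Q = K_eq · A · (Δh/L) = 2.557 × 1260 × (9.22/31.13) = 954.1 m³/day.

954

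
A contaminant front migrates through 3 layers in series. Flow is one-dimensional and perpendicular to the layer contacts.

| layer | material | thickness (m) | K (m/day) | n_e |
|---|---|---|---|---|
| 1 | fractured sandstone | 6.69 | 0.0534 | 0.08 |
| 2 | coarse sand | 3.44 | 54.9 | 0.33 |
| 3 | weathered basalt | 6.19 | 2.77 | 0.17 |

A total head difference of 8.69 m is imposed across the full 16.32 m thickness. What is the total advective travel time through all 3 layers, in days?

40.0

With flow normal to the layers, continuity requires the same specific discharge q through every layer.
Σ(b_i/K_i) = 6.69/0.0534 + 3.44/54.9 + 6.19/2.77 = 127.6 d.
q = Δh / Σ(b_i/K_i) = 8.69 / 127.6 = 0.06812 m/day.
In each layer the seepage velocity is v_i = q/n_i, so the layer transit time is t_i = b_i·n_i / q:
  layer 1 (fractured sandstone): t_1 = 6.69 × 0.08 / 0.06812 = 7.857 d
  layer 2 (coarse sand): t_2 = 3.44 × 0.33 / 0.06812 = 16.67 d
  layer 3 (weathered basalt): t_3 = 6.19 × 0.17 / 0.06812 = 15.45 d
Total t = Σ t_i = 39.97 days.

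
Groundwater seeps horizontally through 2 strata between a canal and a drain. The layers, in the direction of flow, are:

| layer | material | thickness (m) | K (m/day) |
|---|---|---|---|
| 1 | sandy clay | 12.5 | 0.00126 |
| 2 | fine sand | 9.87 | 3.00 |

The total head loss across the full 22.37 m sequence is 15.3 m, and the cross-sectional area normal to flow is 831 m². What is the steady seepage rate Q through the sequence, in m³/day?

Flow is perpendicular to layering, so the layers act in series and the equivalent K is the thickness-weighted harmonic mean.
Total thickness L = 12.5 + 9.87 = 22.37 m.
Σ(b_i/K_i) = 12.5/0.00126 + 9.87/3.00 = 9924 d.
K_eq = L / Σ(b_i/K_i) = 22.37 / 9924 = 0.002254 m/day.
Q = K_eq · A · (Δh/L) = 0.002254 × 831 × (15.3/22.37) = 1.281 m³/day.

1.28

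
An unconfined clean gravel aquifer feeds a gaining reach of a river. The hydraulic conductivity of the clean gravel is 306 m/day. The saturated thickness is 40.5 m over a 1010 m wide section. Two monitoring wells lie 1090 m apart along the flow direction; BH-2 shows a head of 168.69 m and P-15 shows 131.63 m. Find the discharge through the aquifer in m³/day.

426000

Cross-sectional area A = 1010 × 40.5 = 40905 m².
Hydraulic gradient i = (168.69 − 131.63) / 1090 = 37.06 / 1090 = 0.03400.
Darcy's law: Q = K · A · i = 306.0 × 40905 × 0.03400 = 4.256e+05 m³/day.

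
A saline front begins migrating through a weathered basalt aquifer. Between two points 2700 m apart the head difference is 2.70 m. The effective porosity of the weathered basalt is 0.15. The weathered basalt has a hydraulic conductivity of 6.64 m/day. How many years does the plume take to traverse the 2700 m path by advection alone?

167

Hydraulic gradient i = Δh / L = 2.70 / 2700 = 0.001000.
Darcy flux q = K · i = 6.640 × 0.001000 = 0.006640 m/day.
Seepage velocity v = q / n_e = 0.006640 / 0.15 = 0.04427 m/day.
Travel time t = L / v = 2700 / 0.04427 = 60994 days = 167.0 years.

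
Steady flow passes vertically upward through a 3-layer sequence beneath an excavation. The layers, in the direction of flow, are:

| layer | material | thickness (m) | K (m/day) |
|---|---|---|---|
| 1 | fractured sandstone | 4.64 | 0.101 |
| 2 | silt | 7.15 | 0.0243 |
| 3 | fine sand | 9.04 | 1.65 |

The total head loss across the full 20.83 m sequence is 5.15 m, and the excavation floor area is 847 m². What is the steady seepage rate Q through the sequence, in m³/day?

Flow is perpendicular to layering, so the layers act in series and the equivalent K is the thickness-weighted harmonic mean.
Total thickness L = 4.64 + 7.15 + 9.04 = 20.83 m.
Σ(b_i/K_i) = 4.64/0.101 + 7.15/0.0243 + 9.04/1.65 = 345.7 d.
K_eq = L / Σ(b_i/K_i) = 20.83 / 345.7 = 0.06026 m/day.
Q = K_eq · A · (Δh/L) = 0.06026 × 847 × (5.15/20.83) = 12.62 m³/day.

12.6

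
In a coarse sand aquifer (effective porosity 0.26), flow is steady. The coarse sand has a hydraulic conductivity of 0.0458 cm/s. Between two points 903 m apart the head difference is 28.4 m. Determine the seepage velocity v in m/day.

Convert K: 0.0458 cm/s × 864 = 39.57 m/day.
Hydraulic gradient i = Δh / L = 28.4 / 903 = 0.03145.
Darcy flux q = K · i = 39.57 × 0.03145 = 1.245 m/day.
Seepage velocity v = q / n_e = 1.245 / 0.26 = 4.787 m/day.

4.79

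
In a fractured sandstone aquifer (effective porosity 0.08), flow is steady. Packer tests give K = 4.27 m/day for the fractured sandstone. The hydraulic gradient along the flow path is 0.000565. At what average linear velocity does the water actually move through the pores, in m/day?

0.0302

Hydraulic gradient i = 0.000565.
Darcy flux q = K · i = 4.270 × 0.0005650 = 0.002413 m/day.
Seepage velocity v = q / n_e = 0.002413 / 0.08 = 0.03016 m/day.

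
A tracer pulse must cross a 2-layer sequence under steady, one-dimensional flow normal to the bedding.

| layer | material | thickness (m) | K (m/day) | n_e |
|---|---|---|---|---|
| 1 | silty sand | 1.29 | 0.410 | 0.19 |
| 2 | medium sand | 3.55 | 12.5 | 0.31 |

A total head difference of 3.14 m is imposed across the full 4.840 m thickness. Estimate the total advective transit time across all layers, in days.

With flow normal to the layers, continuity requires the same specific discharge q through every layer.
Σ(b_i/K_i) = 1.29/0.410 + 3.55/12.5 = 3.430 d.
q = Δh / Σ(b_i/K_i) = 3.14 / 3.430 = 0.9154 m/day.
In each layer the seepage velocity is v_i = q/n_i, so the layer transit time is t_i = b_i·n_i / q:
  layer 1 (silty sand): t_1 = 1.29 × 0.19 / 0.9154 = 0.2678 d
  layer 2 (medium sand): t_2 = 3.55 × 0.31 / 0.9154 = 1.202 d
Total t = Σ t_i = 1.470 days.

1.47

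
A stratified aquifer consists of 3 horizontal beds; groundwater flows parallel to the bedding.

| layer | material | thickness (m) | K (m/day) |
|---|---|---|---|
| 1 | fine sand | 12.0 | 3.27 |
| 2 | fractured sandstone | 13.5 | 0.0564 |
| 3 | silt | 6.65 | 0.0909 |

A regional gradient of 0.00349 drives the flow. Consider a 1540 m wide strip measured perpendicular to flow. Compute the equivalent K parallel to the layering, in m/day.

Flow is parallel to layering, so each bed carries its own Darcy discharge and the transmissivities add.
Σ(K_i·b_i) = 3.27×12.0 + 0.0564×13.5 + 0.0909×6.65 = 40.61 m²/day.
Total thickness b = 32.15 m, so K_eq = Σ(K_i·b_i)/b = 1.263 m/day.

1.26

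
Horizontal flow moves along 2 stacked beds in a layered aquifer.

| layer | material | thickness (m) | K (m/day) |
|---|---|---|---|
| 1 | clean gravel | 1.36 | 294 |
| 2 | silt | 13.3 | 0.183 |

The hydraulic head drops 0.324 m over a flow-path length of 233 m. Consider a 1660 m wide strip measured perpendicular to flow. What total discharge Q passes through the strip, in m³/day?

Flow is parallel to layering, so each bed carries its own Darcy discharge and the transmissivities add.
Σ(K_i·b_i) = 294×1.36 + 0.183×13.3 = 402.3 m²/day.
Hydraulic gradient i = Δh / L = 0.324 / 233 = 0.001391.
Q = Σ(K_i·b_i) · W · i = 402.3 × 1660 × 0.001391 = 928.6 m³/day.

929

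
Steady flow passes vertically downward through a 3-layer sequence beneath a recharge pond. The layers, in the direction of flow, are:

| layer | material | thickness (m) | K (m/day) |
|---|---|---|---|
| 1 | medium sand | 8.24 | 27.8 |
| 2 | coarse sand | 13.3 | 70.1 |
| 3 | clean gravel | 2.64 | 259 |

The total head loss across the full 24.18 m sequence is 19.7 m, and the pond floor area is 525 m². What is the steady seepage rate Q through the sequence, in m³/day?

Flow is perpendicular to layering, so the layers act in series and the equivalent K is the thickness-weighted harmonic mean.
Total thickness L = 8.24 + 13.3 + 2.64 = 24.18 m.
Σ(b_i/K_i) = 8.24/27.8 + 13.3/70.1 + 2.64/259 = 0.4963 d.
K_eq = L / Σ(b_i/K_i) = 24.18 / 0.4963 = 48.72 m/day.
Q = K_eq · A · (Δh/L) = 48.72 × 525 × (19.7/24.18) = 20838 m³/day.

20800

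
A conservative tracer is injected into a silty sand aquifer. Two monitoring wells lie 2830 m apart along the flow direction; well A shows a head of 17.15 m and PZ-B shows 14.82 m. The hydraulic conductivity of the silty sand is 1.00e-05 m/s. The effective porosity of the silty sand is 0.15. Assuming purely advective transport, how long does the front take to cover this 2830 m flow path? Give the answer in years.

Convert K: 1.00e-05 m/s × 86400 = 0.8640 m/day.
Hydraulic gradient i = (17.15 − 14.82) / 2830 = 2.33 / 2830 = 0.0008233.
Darcy flux q = K · i = 0.8640 × 0.0008233 = 0.0007113 m/day.
Seepage velocity v = q / n_e = 0.0007113 / 0.15 = 0.004742 m/day.
Travel time t = L / v = 2830 / 0.004742 = 5.968e+05 days = 1634 years.

1630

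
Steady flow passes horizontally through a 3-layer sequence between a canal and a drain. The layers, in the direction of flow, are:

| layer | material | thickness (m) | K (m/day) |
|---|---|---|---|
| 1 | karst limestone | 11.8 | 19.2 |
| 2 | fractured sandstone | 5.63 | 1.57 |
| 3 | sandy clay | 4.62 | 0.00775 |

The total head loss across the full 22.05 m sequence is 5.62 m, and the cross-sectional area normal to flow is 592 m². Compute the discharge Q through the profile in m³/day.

5.54

Flow is perpendicular to layering, so the layers act in series and the equivalent K is the thickness-weighted harmonic mean.
Total thickness L = 11.8 + 5.63 + 4.62 = 22.05 m.
Σ(b_i/K_i) = 11.8/19.2 + 5.63/1.57 + 4.62/0.00775 = 600.3 d.
K_eq = L / Σ(b_i/K_i) = 22.05 / 600.3 = 0.03673 m/day.
Q = K_eq · A · (Δh/L) = 0.03673 × 592 × (5.62/22.05) = 5.542 m³/day.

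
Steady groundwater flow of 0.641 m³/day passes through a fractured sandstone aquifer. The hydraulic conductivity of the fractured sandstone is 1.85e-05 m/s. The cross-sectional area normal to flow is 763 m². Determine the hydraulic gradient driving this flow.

0.000526

Convert K: 1.85e-05 m/s × 86400 = 1.598 m/day.
From Q = K·A·i, i = Q / (K·A) = 0.641 / (1.598 × 763.0) = 0.0005256.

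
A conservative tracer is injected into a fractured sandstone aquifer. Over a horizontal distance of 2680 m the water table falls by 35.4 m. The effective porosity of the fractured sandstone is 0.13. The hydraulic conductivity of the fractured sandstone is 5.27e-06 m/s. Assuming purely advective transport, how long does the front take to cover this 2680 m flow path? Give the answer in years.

159

Convert K: 5.27e-06 m/s × 86400 = 0.4553 m/day.
Hydraulic gradient i = Δh / L = 35.4 / 2680 = 0.01321.
Darcy flux q = K · i = 0.4553 × 0.01321 = 0.006014 m/day.
Seepage velocity v = q / n_e = 0.006014 / 0.13 = 0.04626 m/day.
Travel time t = L / v = 2680 / 0.04626 = 57928 days = 158.6 years.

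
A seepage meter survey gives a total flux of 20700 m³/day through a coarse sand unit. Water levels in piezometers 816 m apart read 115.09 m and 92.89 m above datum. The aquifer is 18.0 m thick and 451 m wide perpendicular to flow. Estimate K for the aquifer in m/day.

93.7

Cross-sectional area A = 451 × 18.0 = 8118 m².
Hydraulic gradient i = (115.09 − 92.89) / 816 = 22.2 / 816 = 0.02721.
From Q = K·A·i, K = Q / (A·i) = 20700 / (8118 × 0.02721) = 93.73 m/day.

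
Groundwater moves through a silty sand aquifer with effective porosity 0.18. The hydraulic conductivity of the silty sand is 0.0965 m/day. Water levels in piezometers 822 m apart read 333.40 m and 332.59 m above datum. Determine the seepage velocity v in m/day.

0.000528

Hydraulic gradient i = (333.40 − 332.59) / 822 = 0.81 / 822 = 0.0009854.
Darcy flux q = K · i = 0.09650 × 0.0009854 = 9.509e-05 m/day.
Seepage velocity v = q / n_e = 9.509e-05 / 0.18 = 0.0005283 m/day.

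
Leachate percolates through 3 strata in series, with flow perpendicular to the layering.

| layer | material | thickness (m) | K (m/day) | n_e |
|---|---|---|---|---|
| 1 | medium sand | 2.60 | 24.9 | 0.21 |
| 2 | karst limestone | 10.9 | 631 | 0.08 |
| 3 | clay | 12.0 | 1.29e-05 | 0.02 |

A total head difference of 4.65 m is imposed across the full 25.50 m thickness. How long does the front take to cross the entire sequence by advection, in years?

908

With flow normal to the layers, continuity requires the same specific discharge q through every layer.
Σ(b_i/K_i) = 2.60/24.9 + 10.9/631 + 12.0/1.29e-05 = 9.302e+05 d.
q = Δh / Σ(b_i/K_i) = 4.65 / 9.302e+05 = 4.999e-06 m/day.
In each layer the seepage velocity is v_i = q/n_i, so the layer transit time is t_i = b_i·n_i / q:
  layer 1 (medium sand): t_1 = 2.60 × 0.21 / 4.999e-06 = 1.092e+05 d
  layer 2 (karst limestone): t_2 = 10.9 × 0.08 / 4.999e-06 = 1.744e+05 d
  layer 3 (clay): t_3 = 12.0 × 0.02 / 4.999e-06 = 48012 d
Total t = Σ t_i = 3.317e+05 days = 908.1 years.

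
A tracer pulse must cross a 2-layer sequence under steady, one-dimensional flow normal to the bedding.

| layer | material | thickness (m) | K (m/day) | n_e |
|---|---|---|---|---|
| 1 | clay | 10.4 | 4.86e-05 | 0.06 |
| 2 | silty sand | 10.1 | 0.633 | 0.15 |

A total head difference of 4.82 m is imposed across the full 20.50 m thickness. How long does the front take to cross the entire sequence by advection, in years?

With flow normal to the layers, continuity requires the same specific discharge q through every layer.
Σ(b_i/K_i) = 10.4/4.86e-05 + 10.1/0.633 = 2.140e+05 d.
q = Δh / Σ(b_i/K_i) = 4.82 / 2.140e+05 = 2.252e-05 m/day.
In each layer the seepage velocity is v_i = q/n_i, so the layer transit time is t_i = b_i·n_i / q:
  layer 1 (clay): t_1 = 10.4 × 0.06 / 2.252e-05 = 27706 d
  layer 2 (silty sand): t_2 = 10.1 × 0.15 / 2.252e-05 = 67266 d
Total t = Σ t_i = 94971 days = 260.0 years.

260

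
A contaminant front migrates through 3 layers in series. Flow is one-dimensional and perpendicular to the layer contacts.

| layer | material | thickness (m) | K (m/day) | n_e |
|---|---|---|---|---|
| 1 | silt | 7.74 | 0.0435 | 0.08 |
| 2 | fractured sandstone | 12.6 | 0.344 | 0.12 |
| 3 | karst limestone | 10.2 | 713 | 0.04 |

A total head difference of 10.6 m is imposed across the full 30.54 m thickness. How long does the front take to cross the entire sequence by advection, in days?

51.4

With flow normal to the layers, continuity requires the same specific discharge q through every layer.
Σ(b_i/K_i) = 7.74/0.0435 + 12.6/0.344 + 10.2/713 = 214.6 d.
q = Δh / Σ(b_i/K_i) = 10.6 / 214.6 = 0.04940 m/day.
In each layer the seepage velocity is v_i = q/n_i, so the layer transit time is t_i = b_i·n_i / q:
  layer 1 (silt): t_1 = 7.74 × 0.08 / 0.04940 = 12.53 d
  layer 2 (fractured sandstone): t_2 = 12.6 × 0.12 / 0.04940 = 30.61 d
  layer 3 (karst limestone): t_3 = 10.2 × 0.04 / 0.04940 = 8.259 d
Total t = Σ t_i = 51.40 days.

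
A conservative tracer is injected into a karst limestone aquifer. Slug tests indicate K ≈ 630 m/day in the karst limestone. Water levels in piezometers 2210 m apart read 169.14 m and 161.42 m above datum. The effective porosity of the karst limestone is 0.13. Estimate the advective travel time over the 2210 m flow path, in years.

Hydraulic gradient i = (169.14 − 161.42) / 2210 = 7.72 / 2210 = 0.003493.
Darcy flux q = K · i = 630.0 × 0.003493 = 2.201 m/day.
Seepage velocity v = q / n_e = 2.201 / 0.13 = 16.93 m/day.
Travel time t = L / v = 2210 / 16.93 = 130.5 days = 0.3574 years.

0.357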